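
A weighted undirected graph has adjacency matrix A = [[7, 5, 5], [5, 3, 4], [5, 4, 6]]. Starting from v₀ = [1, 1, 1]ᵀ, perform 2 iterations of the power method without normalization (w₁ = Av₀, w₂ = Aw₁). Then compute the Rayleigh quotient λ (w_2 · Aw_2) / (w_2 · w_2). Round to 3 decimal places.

w1 = Av₀ = (7·1 + 5·1 + 5·1; 5·1 + 3·1 + 4·1; 5·1 + 4·1 + 6·1) = (17, 12, 15)
w2 = Aw1 = (7·17 + 5·12 + 5·15; 5·17 + 3·12 + 4·15; 5·17 + 4·12 + 6·15) = (254, 181, 223)
Aw2 = (3798, 2705, 3332)
w2·Aw2 = 254·3798 + 181·2705 + 223·3332 = 2197333; w2·w2 = 254·254 + 181·181 + 223·223 = 147006
λ ≈ 2197333/147006 = 14.947

λ ≈ 14.947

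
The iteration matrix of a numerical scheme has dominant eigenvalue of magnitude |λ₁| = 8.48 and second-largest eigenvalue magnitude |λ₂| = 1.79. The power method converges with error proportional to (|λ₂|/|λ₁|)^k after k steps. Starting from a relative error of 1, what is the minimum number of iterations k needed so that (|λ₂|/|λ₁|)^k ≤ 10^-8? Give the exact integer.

12

|λ₂/λ₁| = 1.79/8.48 = 0.21108
Need k ≥ ln(10^-8) / ln(0.21108) = -18.4207 / -1.5555 ≈ 11.842
Smallest integer k satisfying the bound: 12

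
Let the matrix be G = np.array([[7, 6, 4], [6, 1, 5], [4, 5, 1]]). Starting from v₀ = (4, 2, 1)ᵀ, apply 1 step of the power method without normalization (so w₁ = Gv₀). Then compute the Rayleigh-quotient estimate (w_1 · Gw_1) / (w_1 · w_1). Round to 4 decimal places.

13.6470

w1 = Gv₀ = (7·4 + 6·2 + 4·1; 6·4 + 1·2 + 5·1; 4·4 + 5·2 + 1·1) = (44, 31, 27)
Gw1 = (602, 430, 358)
w1·Gw1 = 44·602 + 31·430 + 27·358 = 49484; w1·w1 = 44·44 + 31·31 + 27·27 = 3626
λ ≈ 49484/3626 = 13.6470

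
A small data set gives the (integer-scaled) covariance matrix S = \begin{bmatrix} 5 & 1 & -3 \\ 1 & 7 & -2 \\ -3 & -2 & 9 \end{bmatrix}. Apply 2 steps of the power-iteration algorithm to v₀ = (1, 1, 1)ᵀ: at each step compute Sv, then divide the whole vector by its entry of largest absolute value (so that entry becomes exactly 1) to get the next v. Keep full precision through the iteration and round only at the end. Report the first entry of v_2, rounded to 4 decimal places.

0.2432

Sv0 = (3.00000, 6.00000, 4.00000); divide by 6.00000 → v1 = (0.50000, 1.00000, 0.66667)
Sv1 = (1.50000, 6.16667, 2.50000); divide by 6.16667 → v2 = (0.24324, 1.00000, 0.40541)
Requested entry of v2: 9/37 = 0.2432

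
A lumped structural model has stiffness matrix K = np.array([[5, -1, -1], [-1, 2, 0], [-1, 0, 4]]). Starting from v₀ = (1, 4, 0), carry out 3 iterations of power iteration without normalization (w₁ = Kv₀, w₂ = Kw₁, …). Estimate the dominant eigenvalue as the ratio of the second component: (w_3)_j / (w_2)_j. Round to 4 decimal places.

w1 = Kv₀ = (5·1 + (-1)·4 + (-1)·0; (-1)·1 + 2·4 + 0·0; (-1)·1 + 0·4 + 4·0) = (1, 7, -1)
w2 = Kw1 = (5·1 + (-1)·7 + (-1)·(-1); (-1)·1 + 2·7 + 0·(-1); (-1)·1 + 0·7 + 4·(-1)) = (-1, 13, -5)
w3 = Kw2 = (-13, 27, -19)
Ratio at component: 27 / 13 = 2.0769

λ ≈ 2.0769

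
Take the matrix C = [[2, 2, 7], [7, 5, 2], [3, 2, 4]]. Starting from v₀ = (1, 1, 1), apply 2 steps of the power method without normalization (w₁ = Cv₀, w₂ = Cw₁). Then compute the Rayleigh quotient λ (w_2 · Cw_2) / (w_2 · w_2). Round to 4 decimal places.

w1 = Cv₀ = (11, 14, 9)
w2 = Cw1 = (113, 165, 97)
Cw2 = (1235, 1810, 1057)
w2·Cw2 = 113·1235 + 165·1810 + 97·1057 = 540734; w2·w2 = 113·113 + 165·165 + 97·97 = 49403
λ ≈ 540734/49403 = 10.9454

10.9454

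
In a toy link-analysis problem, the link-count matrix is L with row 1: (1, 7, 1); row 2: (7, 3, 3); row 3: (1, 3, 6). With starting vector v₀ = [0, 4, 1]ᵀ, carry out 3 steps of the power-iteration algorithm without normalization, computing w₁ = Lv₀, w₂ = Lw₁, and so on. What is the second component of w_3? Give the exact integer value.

2516

w1 = Lv₀ = (1·0 + 7·4 + 1·1; 7·0 + 3·4 + 3·1; 1·0 + 3·4 + 6·1) = (29, 15, 18)
w2 = Lw1 = (1·29 + 7·15 + 1·18; 7·29 + 3·15 + 3·18; 1·29 + 3·15 + 6·18) = (152, 302, 182)
w3 = Lw2 = (2448, 2516, 2150)
The requested component of w3 is 2516.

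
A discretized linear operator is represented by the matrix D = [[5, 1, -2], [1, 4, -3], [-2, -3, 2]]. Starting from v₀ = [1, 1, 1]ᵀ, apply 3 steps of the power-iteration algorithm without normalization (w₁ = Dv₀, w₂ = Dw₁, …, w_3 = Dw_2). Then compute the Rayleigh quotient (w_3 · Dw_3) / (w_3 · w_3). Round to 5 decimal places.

7.68344

w1 = Dv₀ = (4, 2, -3)
w2 = Dw1 = (28, 21, -20)
w3 = Dw2 = (201, 172, -159)
Dw3 = (1495, 1366, -1236)
w3·Dw3 = 201·1495 + 172·1366 + (-159)·(-1236) = 731971; w3·w3 = 201·201 + 172·172 + (-159)·(-159) = 95266
λ ≈ 731971/95266 = 7.68344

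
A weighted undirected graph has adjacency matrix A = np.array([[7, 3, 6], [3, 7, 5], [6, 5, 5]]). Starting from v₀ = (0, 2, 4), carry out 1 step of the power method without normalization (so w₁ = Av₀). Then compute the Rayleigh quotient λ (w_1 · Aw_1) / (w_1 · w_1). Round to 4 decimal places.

15.5656

w1 = Av₀ = (30, 34, 30)
Aw1 = (492, 478, 500)
w1·Aw1 = 30·492 + 34·478 + 30·500 = 46012; w1·w1 = 30·30 + 34·34 + 30·30 = 2956
λ ≈ 46012/2956 = 15.5656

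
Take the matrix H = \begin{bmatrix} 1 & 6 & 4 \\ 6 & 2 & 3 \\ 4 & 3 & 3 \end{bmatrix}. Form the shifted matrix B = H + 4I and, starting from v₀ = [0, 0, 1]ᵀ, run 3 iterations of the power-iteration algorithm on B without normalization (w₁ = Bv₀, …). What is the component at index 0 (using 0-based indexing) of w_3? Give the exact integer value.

1004

B = H + 4I has rows (5, 6, 4); (6, 6, 3); (4, 3, 7)
w1 = Bv₀ = (4, 3, 7)
w2 = Bw1 = (66, 63, 74)
w3 = Bw2 = (1004, 996, 971)
Requested component of w3: 1004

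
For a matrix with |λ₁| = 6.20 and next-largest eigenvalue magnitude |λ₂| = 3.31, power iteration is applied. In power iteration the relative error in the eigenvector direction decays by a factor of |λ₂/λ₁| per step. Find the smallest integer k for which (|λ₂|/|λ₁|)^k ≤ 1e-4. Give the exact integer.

15

|λ₂/λ₁| = 3.31/6.20 = 0.53387
Need k ≥ ln(1e-4) / ln(0.53387) = -9.2103 / -0.6276 ≈ 14.675
Smallest integer k satisfying the bound: 15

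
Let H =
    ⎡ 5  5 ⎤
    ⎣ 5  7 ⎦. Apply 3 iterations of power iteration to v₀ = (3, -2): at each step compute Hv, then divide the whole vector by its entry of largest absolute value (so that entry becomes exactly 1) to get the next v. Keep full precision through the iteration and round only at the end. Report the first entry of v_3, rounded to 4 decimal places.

0.8289

Hv0 = (5.00000, 1.00000); divide by 5.00000 → v1 = (1.00000, 0.20000)
Hv1 = (6.00000, 6.40000); divide by 6.40000 → v2 = (0.93750, 1.00000)
Hv2 = (9.68750, 11.68750); divide by 11.68750 → v3 = (0.82888, 1.00000)
Requested entry of v3: 310/374 = 0.8289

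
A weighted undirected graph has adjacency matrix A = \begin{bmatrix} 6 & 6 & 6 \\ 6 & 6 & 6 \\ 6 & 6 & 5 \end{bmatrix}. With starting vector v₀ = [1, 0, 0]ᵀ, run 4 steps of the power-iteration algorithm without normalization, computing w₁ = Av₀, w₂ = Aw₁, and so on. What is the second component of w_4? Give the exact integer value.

33732

w1 = Av₀ = (6·1 + 6·0 + 6·0; 6·1 + 6·0 + 6·0; 6·1 + 6·0 + 5·0) = (6, 6, 6)
w2 = Aw1 = (6·6 + 6·6 + 6·6; 6·6 + 6·6 + 6·6; 6·6 + 6·6 + 5·6) = (108, 108, 102)
w3 = Aw2 = (1908, 1908, 1806)
w4 = Aw3 = (33732, 33732, 31926)
The requested component of w4 is 33732.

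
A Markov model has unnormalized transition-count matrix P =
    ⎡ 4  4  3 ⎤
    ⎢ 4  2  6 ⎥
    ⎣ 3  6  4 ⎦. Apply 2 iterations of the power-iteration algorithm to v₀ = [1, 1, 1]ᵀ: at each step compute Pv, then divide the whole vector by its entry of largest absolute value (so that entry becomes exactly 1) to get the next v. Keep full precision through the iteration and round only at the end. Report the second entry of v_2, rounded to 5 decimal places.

Pv0 = (11.000000, 12.000000, 13.000000); divide by 13.000000 → v1 = (0.846154, 0.923077, 1.000000)
Pv1 = (10.076923, 11.230769, 12.076923); divide by 12.076923 → v2 = (0.834395, 0.929936, 1.000000)
Requested entry of v2: 146/157 = 0.92994

0.92994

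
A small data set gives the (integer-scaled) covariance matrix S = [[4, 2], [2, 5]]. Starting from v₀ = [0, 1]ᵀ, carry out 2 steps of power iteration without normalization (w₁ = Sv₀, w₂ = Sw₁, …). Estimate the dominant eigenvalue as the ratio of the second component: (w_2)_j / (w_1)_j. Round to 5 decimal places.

w1 = Sv₀ = (4·0 + 2·1; 2·0 + 5·1) = (2, 5)
w2 = Sw1 = (4·2 + 2·5; 2·2 + 5·5) = (18, 29)
Ratio at component: 29 / 5 = 5.80000

5.80000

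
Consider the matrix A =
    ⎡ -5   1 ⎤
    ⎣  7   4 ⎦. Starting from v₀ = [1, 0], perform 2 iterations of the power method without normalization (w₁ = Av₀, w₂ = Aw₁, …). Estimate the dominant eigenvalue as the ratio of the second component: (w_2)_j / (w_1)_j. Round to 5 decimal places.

w1 = Av₀ = ((-5)·1 + 1·0; 7·1 + 4·0) = (-5, 7)
w2 = Aw1 = ((-5)·(-5) + 1·7; 7·(-5) + 4·7) = (32, -7)
Ratio at component: -7 / 7 = -1.00000

-1.00000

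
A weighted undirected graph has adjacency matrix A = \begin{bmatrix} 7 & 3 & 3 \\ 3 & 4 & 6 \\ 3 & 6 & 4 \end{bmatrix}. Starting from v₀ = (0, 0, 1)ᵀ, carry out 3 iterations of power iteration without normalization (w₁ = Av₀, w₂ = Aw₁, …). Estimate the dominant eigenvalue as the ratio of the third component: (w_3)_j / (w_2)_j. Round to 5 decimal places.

w1 = Av₀ = (3, 6, 4)
w2 = Aw1 = (51, 57, 61)
w3 = Aw2 = (711, 747, 739)
Ratio at component: 739 / 61 = 12.11475

12.11475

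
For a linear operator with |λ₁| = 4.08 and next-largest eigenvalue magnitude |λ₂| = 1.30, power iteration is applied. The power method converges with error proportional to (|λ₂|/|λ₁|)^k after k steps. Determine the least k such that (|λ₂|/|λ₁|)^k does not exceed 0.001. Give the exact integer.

|λ₂/λ₁| = 1.30/4.08 = 0.31863
Need k ≥ ln(0.001) / ln(0.31863) = -6.9078 / -1.1437 ≈ 6.040
Smallest integer k satisfying the bound: 7

7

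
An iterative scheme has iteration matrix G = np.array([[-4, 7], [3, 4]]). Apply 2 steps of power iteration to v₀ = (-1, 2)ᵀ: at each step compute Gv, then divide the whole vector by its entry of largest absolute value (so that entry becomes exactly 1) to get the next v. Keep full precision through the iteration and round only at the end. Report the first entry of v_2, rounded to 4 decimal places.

-0.5000

Gv0 = (18.00000, 5.00000); divide by 18.00000 → v1 = (1.00000, 0.27778)
Gv1 = (-2.05556, 4.11111); divide by 4.11111 → v2 = (-0.50000, 1.00000)
Requested entry of v2: -37/74 = -0.5000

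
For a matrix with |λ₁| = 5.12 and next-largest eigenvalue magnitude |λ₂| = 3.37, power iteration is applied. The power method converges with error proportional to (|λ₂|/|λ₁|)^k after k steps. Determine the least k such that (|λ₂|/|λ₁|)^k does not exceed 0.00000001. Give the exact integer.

|λ₂/λ₁| = 3.37/5.12 = 0.65820
Need k ≥ ln(0.00000001) / ln(0.65820) = -18.4207 / -0.4182 ≈ 44.043
Smallest integer k satisfying the bound: 45

45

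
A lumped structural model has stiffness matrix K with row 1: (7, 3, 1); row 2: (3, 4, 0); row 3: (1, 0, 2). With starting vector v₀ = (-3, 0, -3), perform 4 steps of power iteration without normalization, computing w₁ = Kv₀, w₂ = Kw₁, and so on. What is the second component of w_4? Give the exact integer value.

w1 = Kv₀ = (7·(-3) + 3·0 + 1·(-3); 3·(-3) + 4·0 + 0·(-3); 1·(-3) + 0·0 + 2·(-3)) = (-24, -9, -9)
w2 = Kw1 = (7·(-24) + 3·(-9) + 1·(-9); 3·(-24) + 4·(-9) + 0·(-9); 1·(-24) + 0·(-9) + 2·(-9)) = (-204, -108, -42)
w3 = Kw2 = (-1794, -1044, -288)
w4 = Kw3 = (-15978, -9558, -2370)
The requested component of w4 is -9558.

-9558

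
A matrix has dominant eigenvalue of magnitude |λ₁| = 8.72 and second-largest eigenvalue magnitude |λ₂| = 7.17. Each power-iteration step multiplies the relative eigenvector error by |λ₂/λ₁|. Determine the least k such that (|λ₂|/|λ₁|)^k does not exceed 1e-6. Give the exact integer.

|λ₂/λ₁| = 7.17/8.72 = 0.82225
Need k ≥ ln(1e-6) / ln(0.82225) = -13.8155 / -0.1957 ≈ 70.590
Smallest integer k satisfying the bound: 71

71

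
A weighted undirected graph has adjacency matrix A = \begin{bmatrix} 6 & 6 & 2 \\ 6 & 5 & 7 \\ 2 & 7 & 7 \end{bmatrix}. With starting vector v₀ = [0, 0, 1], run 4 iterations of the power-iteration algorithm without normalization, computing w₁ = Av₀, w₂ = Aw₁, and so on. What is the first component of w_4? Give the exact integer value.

19784

w1 = Av₀ = (6·0 + 6·0 + 2·1; 6·0 + 5·0 + 7·1; 2·0 + 7·0 + 7·1) = (2, 7, 7)
w2 = Aw1 = (6·2 + 6·7 + 2·7; 6·2 + 5·7 + 7·7; 2·2 + 7·7 + 7·7) = (68, 96, 102)
w3 = Aw2 = (1188, 1602, 1522)
w4 = Aw3 = (19784, 25792, 24244)
The requested component of w4 is 19784.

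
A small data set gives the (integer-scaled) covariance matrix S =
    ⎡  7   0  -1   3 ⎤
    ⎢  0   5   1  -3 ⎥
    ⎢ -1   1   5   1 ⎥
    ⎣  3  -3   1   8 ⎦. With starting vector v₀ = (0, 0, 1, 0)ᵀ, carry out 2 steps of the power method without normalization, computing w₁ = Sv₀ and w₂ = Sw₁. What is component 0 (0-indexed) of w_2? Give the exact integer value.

-9

w1 = Sv₀ = (7·0 + 0·0 + (-1)·1 + 3·0; 0·0 + 5·0 + 1·1 + (-3)·0; (-1)·0 + 1·0 + 5·1 + 1·0; 3·0 + (-3)·0 + 1·1 + 8·0) = (-1, 1, 5, 1)
w2 = Sw1 = (7·(-1) + 0·1 + (-1)·5 + 3·1; 0·(-1) + 5·1 + 1·5 + (-3)·1; (-1)·(-1) + 1·1 + 5·5 + 1·1; 3·(-1) + (-3)·1 + 1·5 + 8·1) = (-9, 7, 28, 7)
The requested component of w2 is -9.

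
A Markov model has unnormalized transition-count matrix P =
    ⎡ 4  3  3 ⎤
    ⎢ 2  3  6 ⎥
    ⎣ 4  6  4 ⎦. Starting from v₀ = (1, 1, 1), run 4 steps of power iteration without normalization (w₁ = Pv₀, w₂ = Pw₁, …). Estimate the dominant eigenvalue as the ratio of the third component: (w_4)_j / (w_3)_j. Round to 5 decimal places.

w1 = Pv₀ = (10, 11, 14)
w2 = Pw1 = (115, 137, 162)
w3 = Pw2 = (1357, 1613, 1930)
w4 = Pw3 = (16057, 19133, 22826)
Ratio at component: 22826 / 1930 = 11.82694

11.82694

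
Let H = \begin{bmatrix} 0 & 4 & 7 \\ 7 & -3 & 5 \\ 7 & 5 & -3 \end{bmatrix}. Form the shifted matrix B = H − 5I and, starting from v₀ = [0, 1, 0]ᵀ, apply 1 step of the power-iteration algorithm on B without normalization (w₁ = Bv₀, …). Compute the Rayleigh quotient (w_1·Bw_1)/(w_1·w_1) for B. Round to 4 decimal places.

B = H − 5I has rows (-5, 4, 7); (7, -8, 5); (7, 5, -8)
w1 = Bv₀ = (4, -8, 5)
Bw1 = (-17, 117, -52)
w1·Bw1 = -1264; w1·w1 = 105; μ ≈ -1264/105 = -12.0381

μ ≈ -12.0381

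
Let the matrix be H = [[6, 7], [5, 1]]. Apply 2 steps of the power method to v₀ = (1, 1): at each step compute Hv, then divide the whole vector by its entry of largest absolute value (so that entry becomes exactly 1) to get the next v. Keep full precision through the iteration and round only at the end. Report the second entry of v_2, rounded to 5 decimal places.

0.59167

Hv0 = (13.000000, 6.000000); divide by 13.000000 → v1 = (1.000000, 0.461538)
Hv1 = (9.230769, 5.461538); divide by 9.230769 → v2 = (1.000000, 0.591667)
Requested entry of v2: 71/120 = 0.59167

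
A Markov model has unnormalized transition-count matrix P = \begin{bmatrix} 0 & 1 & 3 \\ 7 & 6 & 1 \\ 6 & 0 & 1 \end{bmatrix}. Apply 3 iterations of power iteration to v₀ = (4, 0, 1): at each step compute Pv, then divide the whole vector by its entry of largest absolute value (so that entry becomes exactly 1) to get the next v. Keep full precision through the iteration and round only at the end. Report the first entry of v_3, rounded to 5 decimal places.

Pv0 = (3.000000, 29.000000, 25.000000); divide by 29.000000 → v1 = (0.103448, 1.000000, 0.862069)
Pv1 = (3.586207, 7.586207, 1.482759); divide by 7.586207 → v2 = (0.472727, 1.000000, 0.195455)
Pv2 = (1.586364, 9.504545, 3.031818); divide by 9.504545 → v3 = (0.166906, 1.000000, 0.318986)
Requested entry of v3: 349/2091 = 0.16691

0.16691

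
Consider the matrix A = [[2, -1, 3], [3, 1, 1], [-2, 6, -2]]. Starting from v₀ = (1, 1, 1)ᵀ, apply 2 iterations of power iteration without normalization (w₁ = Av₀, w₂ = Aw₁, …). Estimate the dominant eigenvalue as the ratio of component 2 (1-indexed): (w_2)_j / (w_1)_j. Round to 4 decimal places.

3.8000

w1 = Av₀ = (4, 5, 2)
w2 = Aw1 = (9, 19, 18)
Ratio at component: 19 / 5 = 3.8000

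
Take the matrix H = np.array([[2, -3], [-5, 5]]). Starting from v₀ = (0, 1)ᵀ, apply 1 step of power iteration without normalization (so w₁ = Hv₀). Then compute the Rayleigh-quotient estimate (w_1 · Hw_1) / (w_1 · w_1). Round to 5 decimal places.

7.73529

w1 = Hv₀ = (2·0 + (-3)·1; (-5)·0 + 5·1) = (-3, 5)
Hw1 = (-21, 40)
w1·Hw1 = (-3)·(-21) + 5·40 = 263; w1·w1 = (-3)·(-3) + 5·5 = 34
λ ≈ 263/34 = 7.73529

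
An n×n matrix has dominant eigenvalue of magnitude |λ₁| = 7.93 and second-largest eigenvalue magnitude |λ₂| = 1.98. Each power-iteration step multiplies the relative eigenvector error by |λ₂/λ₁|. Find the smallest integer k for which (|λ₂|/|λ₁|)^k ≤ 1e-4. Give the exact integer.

|λ₂/λ₁| = 1.98/7.93 = 0.24968
Need k ≥ ln(1e-4) / ln(0.24968) = -9.2103 / -1.3876 ≈ 6.638
Smallest integer k satisfying the bound: 7

7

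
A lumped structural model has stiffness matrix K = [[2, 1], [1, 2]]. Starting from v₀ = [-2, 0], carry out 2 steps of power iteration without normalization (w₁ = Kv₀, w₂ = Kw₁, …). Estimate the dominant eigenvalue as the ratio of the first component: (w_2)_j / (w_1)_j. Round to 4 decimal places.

w1 = Kv₀ = (2·(-2) + 1·0; 1·(-2) + 2·0) = (-4, -2)
w2 = Kw1 = (2·(-4) + 1·(-2); 1·(-4) + 2·(-2)) = (-10, -8)
Ratio at component: -10 / -4 = 2.5000

λ ≈ 2.5000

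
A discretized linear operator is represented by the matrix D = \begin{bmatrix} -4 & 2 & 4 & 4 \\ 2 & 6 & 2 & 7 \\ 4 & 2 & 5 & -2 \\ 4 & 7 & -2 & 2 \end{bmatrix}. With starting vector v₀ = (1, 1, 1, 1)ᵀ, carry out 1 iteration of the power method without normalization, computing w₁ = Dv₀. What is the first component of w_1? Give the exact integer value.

w1 = Dv₀ = ((-4)·1 + 2·1 + 4·1 + 4·1; 2·1 + 6·1 + 2·1 + 7·1; 4·1 + 2·1 + 5·1 + (-2)·1; 4·1 + 7·1 + (-2)·1 + 2·1) = (6, 17, 9, 11)
The requested component of w1 is 6.

6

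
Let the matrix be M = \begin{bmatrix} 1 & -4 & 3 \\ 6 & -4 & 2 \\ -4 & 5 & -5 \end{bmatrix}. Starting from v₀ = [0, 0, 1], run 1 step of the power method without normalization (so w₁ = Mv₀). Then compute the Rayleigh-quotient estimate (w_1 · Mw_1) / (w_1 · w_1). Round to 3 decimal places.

w1 = Mv₀ = (3, 2, -5)
Mw1 = (-20, 0, 23)
w1·Mw1 = 3·(-20) + 2·0 + (-5)·23 = -175; w1·w1 = 3·3 + 2·2 + (-5)·(-5) = 38
λ ≈ -175/38 = -4.605

λ ≈ -4.605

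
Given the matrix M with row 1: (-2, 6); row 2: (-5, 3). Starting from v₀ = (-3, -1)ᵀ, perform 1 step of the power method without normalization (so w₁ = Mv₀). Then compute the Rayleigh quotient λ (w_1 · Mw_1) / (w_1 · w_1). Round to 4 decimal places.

w1 = Mv₀ = ((-2)·(-3) + 6·(-1); (-5)·(-3) + 3·(-1)) = (0, 12)
Mw1 = (72, 36)
w1·Mw1 = 0·72 + 12·36 = 432; w1·w1 = 0·0 + 12·12 = 144
λ ≈ 432/144 = 3.0000

λ ≈ 3.0000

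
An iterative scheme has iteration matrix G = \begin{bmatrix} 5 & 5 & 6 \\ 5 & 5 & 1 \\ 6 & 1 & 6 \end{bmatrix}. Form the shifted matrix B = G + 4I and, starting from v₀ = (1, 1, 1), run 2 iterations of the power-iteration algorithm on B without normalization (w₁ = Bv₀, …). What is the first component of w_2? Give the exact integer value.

B = G + 4I has rows (9, 5, 6); (5, 9, 1); (6, 1, 10)
w1 = Bv₀ = (9·1 + 5·1 + 6·1; 5·1 + 9·1 + 1·1; 6·1 + 1·1 + 10·1) = (20, 15, 17)
w2 = Bw1 = (9·20 + 5·15 + 6·17; 5·20 + 9·15 + 1·17; 6·20 + 1·15 + 10·17) = (357, 252, 305)
Requested component of w2: 357

357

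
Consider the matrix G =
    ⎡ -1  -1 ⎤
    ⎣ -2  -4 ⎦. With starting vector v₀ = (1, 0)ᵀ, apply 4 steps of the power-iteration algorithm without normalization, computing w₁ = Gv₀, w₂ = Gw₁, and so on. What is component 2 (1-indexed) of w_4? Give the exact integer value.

w1 = Gv₀ = (-1, -2)
w2 = Gw1 = (3, 10)
w3 = Gw2 = (-13, -46)
w4 = Gw3 = (59, 210)
The requested component of w4 is 210.

210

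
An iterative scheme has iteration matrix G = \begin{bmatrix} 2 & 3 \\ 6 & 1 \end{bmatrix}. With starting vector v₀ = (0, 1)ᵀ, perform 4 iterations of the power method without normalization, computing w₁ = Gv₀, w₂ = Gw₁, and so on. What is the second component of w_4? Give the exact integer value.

523

w1 = Gv₀ = (3, 1)
w2 = Gw1 = (9, 19)
w3 = Gw2 = (75, 73)
w4 = Gw3 = (369, 523)
The requested component of w4 is 523.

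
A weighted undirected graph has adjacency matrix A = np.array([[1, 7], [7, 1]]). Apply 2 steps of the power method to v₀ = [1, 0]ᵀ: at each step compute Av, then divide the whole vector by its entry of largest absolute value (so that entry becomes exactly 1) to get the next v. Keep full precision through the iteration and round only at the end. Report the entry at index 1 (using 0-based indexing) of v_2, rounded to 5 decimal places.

0.28000

Av0 = (1.000000, 7.000000); divide by 7.000000 → v1 = (0.142857, 1.000000)
Av1 = (7.142857, 2.000000); divide by 7.142857 → v2 = (1.000000, 0.280000)
Requested entry of v2: 14/50 = 0.28000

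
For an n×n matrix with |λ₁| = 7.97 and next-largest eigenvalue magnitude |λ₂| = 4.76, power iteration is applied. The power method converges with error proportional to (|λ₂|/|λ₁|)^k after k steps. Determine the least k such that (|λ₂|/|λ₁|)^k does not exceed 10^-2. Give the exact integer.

|λ₂/λ₁| = 4.76/7.97 = 0.59724
Need k ≥ ln(10^-2) / ln(0.59724) = -4.6052 / -0.5154 ≈ 8.934
Smallest integer k satisfying the bound: 9

9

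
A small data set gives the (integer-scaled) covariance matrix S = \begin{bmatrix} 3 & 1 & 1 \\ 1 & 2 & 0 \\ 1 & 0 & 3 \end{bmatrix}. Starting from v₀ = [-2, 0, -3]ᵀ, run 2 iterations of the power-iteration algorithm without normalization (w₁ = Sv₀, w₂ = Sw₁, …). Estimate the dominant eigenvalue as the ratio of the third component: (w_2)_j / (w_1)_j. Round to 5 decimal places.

w1 = Sv₀ = (-9, -2, -11)
w2 = Sw1 = (-40, -13, -42)
Ratio at component: -42 / -11 = 3.81818

λ ≈ 3.81818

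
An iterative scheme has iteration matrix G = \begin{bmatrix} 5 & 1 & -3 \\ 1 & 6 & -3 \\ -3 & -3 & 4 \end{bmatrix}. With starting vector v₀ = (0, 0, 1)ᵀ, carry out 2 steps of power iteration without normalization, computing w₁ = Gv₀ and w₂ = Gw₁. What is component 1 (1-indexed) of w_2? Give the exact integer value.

w1 = Gv₀ = (-3, -3, 4)
w2 = Gw1 = (-30, -33, 34)
The requested component of w2 is -30.

-30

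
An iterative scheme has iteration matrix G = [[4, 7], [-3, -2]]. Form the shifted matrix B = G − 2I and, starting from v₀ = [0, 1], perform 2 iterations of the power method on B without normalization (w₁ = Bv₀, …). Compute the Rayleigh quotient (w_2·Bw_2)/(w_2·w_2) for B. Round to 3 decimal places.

2.588

B = G − 2I has rows (2, 7); (-3, -4)
w1 = Bv₀ = (7, -4)
w2 = Bw1 = (-14, -5)
Bw2 = (-63, 62)
w2·Bw2 = 572; w2·w2 = 221; μ ≈ 572/221 = 2.588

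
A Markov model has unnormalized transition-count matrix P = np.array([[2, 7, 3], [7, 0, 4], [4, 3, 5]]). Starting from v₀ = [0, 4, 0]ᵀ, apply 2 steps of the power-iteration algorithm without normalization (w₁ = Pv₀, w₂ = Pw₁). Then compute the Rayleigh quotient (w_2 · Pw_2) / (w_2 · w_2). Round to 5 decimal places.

λ ≈ 9.05542

w1 = Pv₀ = (28, 0, 12)
w2 = Pw1 = (92, 244, 172)
Pw2 = (2408, 1332, 1960)
w2·Pw2 = 92·2408 + 244·1332 + 172·1960 = 883664; w2·w2 = 92·92 + 244·244 + 172·172 = 97584
λ ≈ 883664/97584 = 9.05542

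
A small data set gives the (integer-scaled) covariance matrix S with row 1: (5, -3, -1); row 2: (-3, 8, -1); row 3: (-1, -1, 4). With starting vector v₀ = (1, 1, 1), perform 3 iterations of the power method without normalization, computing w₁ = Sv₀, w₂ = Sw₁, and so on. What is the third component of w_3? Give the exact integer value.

-6

w1 = Sv₀ = (1, 4, 2)
w2 = Sw1 = (-9, 27, 3)
w3 = Sw2 = (-129, 240, -6)
The requested component of w3 is -6.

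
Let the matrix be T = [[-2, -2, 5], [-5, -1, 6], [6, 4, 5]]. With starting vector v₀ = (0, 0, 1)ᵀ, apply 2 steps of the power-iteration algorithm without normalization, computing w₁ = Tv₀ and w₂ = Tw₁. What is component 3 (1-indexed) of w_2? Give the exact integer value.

w1 = Tv₀ = ((-2)·0 + (-2)·0 + 5·1; (-5)·0 + (-1)·0 + 6·1; 6·0 + 4·0 + 5·1) = (5, 6, 5)
w2 = Tw1 = ((-2)·5 + (-2)·6 + 5·5; (-5)·5 + (-1)·6 + 6·5; 6·5 + 4·6 + 5·5) = (3, -1, 79)
The requested component of w2 is 79.

79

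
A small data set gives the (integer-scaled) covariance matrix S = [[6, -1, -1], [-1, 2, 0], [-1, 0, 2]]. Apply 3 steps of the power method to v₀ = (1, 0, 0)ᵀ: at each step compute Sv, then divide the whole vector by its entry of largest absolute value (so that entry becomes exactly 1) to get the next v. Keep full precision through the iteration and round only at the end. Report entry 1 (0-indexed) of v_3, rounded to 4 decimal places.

-0.2213

Sv0 = (6.00000, -1.00000, -1.00000); divide by 6.00000 → v1 = (1.00000, -0.16667, -0.16667)
Sv1 = (6.33333, -1.33333, -1.33333); divide by 6.33333 → v2 = (1.00000, -0.21053, -0.21053)
Sv2 = (6.42105, -1.42105, -1.42105); divide by 6.42105 → v3 = (1.00000, -0.22131, -0.22131)
Requested entry of v3: -54/244 = -0.2213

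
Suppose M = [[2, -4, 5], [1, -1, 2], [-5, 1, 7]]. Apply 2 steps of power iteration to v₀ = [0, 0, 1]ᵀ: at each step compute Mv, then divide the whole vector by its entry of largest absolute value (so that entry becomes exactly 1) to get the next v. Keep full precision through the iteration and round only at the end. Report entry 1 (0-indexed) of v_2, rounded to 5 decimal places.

Mv0 = (5.000000, 2.000000, 7.000000); divide by 7.000000 → v1 = (0.714286, 0.285714, 1.000000)
Mv1 = (5.285714, 2.428571, 3.714286); divide by 5.285714 → v2 = (1.000000, 0.459459, 0.702703)
Requested entry of v2: 17/37 = 0.45946

0.45946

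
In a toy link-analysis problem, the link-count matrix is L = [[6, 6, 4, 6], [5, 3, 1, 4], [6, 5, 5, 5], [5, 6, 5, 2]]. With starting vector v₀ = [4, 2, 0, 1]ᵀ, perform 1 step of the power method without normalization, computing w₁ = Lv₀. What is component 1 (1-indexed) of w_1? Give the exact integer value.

42

w1 = Lv₀ = (42, 30, 39, 34)
The requested component of w1 is 42.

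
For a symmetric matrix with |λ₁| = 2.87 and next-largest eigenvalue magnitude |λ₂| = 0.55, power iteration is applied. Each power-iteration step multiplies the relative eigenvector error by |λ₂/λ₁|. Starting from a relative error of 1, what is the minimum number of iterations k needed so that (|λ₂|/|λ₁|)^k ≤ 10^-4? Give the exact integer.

|λ₂/λ₁| = 0.55/2.87 = 0.19164
Need k ≥ ln(10^-4) / ln(0.19164) = -9.2103 / -1.6521 ≈ 5.575
Smallest integer k satisfying the bound: 6

6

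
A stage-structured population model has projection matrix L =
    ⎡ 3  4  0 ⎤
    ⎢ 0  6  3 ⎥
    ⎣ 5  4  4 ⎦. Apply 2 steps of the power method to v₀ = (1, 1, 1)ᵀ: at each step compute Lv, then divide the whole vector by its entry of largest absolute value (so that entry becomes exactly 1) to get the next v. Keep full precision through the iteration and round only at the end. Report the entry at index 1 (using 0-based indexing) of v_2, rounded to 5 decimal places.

0.75610

Lv0 = (7.000000, 9.000000, 13.000000); divide by 13.000000 → v1 = (0.538462, 0.692308, 1.000000)
Lv1 = (4.384615, 7.153846, 9.461538); divide by 9.461538 → v2 = (0.463415, 0.756098, 1.000000)
Requested entry of v2: 93/123 = 0.75610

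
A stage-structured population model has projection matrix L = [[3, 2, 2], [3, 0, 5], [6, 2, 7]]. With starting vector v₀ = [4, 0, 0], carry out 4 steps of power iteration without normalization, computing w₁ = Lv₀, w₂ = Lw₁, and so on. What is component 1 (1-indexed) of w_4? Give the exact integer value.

12396

w1 = Lv₀ = (12, 12, 24)
w2 = Lw1 = (108, 156, 264)
w3 = Lw2 = (1164, 1644, 2808)
w4 = Lw3 = (12396, 17532, 29928)
The requested component of w4 is 12396.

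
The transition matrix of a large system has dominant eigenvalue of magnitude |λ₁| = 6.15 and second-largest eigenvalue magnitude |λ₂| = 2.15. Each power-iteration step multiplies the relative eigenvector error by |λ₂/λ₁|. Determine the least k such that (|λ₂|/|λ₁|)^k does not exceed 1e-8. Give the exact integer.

18

|λ₂/λ₁| = 2.15/6.15 = 0.34959
Need k ≥ ln(1e-8) / ln(0.34959) = -18.4207 / -1.0510 ≈ 17.527
Smallest integer k satisfying the bound: 18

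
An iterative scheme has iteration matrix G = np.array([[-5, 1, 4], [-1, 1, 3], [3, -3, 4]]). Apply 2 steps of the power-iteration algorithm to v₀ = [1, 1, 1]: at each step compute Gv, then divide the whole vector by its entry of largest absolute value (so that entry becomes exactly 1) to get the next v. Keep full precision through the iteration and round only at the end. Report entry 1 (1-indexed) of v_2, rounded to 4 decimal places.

1.0000

Gv0 = (0.00000, 3.00000, 4.00000); divide by 4.00000 → v1 = (0.00000, 0.75000, 1.00000)
Gv1 = (4.75000, 3.75000, 1.75000); divide by 4.75000 → v2 = (1.00000, 0.78947, 0.36842)
Requested entry of v2: 19/19 = 1.0000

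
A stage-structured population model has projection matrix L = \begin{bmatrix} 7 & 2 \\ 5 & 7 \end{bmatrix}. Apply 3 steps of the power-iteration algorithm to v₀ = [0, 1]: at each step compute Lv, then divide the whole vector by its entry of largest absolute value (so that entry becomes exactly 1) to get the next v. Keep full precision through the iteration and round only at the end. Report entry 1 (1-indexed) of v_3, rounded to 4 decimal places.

0.5678

Lv0 = (2.00000, 7.00000); divide by 7.00000 → v1 = (0.28571, 1.00000)
Lv1 = (4.00000, 8.42857); divide by 8.42857 → v2 = (0.47458, 1.00000)
Lv2 = (5.32203, 9.37288); divide by 9.37288 → v3 = (0.56781, 1.00000)
Requested entry of v3: 314/553 = 0.5678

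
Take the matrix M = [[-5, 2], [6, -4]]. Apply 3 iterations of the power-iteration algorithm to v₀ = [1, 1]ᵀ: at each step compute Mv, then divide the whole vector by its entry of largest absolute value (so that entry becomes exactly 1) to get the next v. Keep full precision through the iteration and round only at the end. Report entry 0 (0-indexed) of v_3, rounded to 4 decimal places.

Mv0 = (-3.00000, 2.00000); divide by -3.00000 → v1 = (1.00000, -0.66667)
Mv1 = (-6.33333, 8.66667); divide by 8.66667 → v2 = (-0.73077, 1.00000)
Mv2 = (5.65385, -8.38462); divide by -8.38462 → v3 = (-0.67431, 1.00000)
Requested entry of v3: -147/218 = -0.6743

-0.6743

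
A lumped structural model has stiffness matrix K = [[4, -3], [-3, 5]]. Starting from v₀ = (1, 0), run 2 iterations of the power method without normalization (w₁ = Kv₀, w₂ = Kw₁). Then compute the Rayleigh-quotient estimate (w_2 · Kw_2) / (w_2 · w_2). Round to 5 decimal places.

λ ≈ 7.52954

w1 = Kv₀ = (4, -3)
w2 = Kw1 = (25, -27)
Kw2 = (181, -210)
w2·Kw2 = 25·181 + (-27)·(-210) = 10195; w2·w2 = 25·25 + (-27)·(-27) = 1354
λ ≈ 10195/1354 = 7.52954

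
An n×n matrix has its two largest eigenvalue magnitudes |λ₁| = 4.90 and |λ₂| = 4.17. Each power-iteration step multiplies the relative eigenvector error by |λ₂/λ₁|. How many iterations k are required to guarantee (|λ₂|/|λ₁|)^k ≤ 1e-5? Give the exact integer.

|λ₂/λ₁| = 4.17/4.90 = 0.85102
Need k ≥ ln(1e-5) / ln(0.85102) = -11.5129 / -0.1613 ≈ 71.367
Smallest integer k satisfying the bound: 72

72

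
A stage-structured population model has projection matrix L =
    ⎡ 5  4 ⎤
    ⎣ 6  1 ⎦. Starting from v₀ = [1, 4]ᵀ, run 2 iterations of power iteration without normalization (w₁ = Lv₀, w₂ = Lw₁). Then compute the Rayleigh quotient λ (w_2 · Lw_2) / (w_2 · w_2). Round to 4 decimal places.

λ ≈ 8.1177

w1 = Lv₀ = (5·1 + 4·4; 6·1 + 1·4) = (21, 10)
w2 = Lw1 = (5·21 + 4·10; 6·21 + 1·10) = (145, 136)
Lw2 = (1269, 1006)
w2·Lw2 = 145·1269 + 136·1006 = 320821; w2·w2 = 145·145 + 136·136 = 39521
λ ≈ 320821/39521 = 8.1177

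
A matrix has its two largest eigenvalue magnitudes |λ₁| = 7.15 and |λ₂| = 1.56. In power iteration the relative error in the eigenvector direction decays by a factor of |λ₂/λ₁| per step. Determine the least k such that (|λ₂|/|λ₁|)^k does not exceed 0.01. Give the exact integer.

4

|λ₂/λ₁| = 1.56/7.15 = 0.21818
Need k ≥ ln(0.01) / ln(0.21818) = -4.6052 / -1.5224 ≈ 3.025
Smallest integer k satisfying the bound: 4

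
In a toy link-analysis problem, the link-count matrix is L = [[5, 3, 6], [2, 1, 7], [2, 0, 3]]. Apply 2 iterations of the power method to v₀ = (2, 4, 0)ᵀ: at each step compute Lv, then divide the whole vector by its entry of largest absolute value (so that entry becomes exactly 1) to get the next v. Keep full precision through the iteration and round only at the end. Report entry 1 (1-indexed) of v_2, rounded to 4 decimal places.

Lv0 = (22.00000, 8.00000, 4.00000); divide by 22.00000 → v1 = (1.00000, 0.36364, 0.18182)
Lv1 = (7.18182, 3.63636, 2.54545); divide by 7.18182 → v2 = (1.00000, 0.50633, 0.35443)
Requested entry of v2: 158/158 = 1.0000

1.0000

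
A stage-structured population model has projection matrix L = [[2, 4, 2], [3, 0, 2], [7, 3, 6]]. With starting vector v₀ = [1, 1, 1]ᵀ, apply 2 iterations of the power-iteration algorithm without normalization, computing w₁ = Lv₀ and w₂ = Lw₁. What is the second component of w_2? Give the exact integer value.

56

w1 = Lv₀ = (8, 5, 16)
w2 = Lw1 = (68, 56, 167)
The requested component of w2 is 56.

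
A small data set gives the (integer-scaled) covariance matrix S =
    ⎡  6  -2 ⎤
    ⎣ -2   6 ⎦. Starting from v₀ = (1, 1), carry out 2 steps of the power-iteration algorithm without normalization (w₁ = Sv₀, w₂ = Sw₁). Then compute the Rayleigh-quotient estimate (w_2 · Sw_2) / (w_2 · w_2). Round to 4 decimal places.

4.0000

w1 = Sv₀ = (6·1 + (-2)·1; (-2)·1 + 6·1) = (4, 4)
w2 = Sw1 = (6·4 + (-2)·4; (-2)·4 + 6·4) = (16, 16)
Sw2 = (64, 64)
w2·Sw2 = 16·64 + 16·64 = 2048; w2·w2 = 16·16 + 16·16 = 512
λ ≈ 2048/512 = 4.0000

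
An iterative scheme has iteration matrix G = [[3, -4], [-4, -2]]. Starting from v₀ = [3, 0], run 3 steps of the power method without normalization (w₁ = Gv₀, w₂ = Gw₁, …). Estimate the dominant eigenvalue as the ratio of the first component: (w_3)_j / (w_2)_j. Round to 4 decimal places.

λ ≈ 3.6400

w1 = Gv₀ = (3·3 + (-4)·0; (-4)·3 + (-2)·0) = (9, -12)
w2 = Gw1 = (3·9 + (-4)·(-12); (-4)·9 + (-2)·(-12)) = (75, -12)
w3 = Gw2 = (273, -276)
Ratio at component: 273 / 75 = 3.6400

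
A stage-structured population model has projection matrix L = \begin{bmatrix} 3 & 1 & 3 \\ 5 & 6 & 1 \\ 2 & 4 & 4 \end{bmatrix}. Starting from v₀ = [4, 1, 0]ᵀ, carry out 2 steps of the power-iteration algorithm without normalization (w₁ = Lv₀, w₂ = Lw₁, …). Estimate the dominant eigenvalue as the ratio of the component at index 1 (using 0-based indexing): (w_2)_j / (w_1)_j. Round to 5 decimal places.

w1 = Lv₀ = (3·4 + 1·1 + 3·0; 5·4 + 6·1 + 1·0; 2·4 + 4·1 + 4·0) = (13, 26, 12)
w2 = Lw1 = (3·13 + 1·26 + 3·12; 5·13 + 6·26 + 1·12; 2·13 + 4·26 + 4·12) = (101, 233, 178)
Ratio at component: 233 / 26 = 8.96154

λ ≈ 8.96154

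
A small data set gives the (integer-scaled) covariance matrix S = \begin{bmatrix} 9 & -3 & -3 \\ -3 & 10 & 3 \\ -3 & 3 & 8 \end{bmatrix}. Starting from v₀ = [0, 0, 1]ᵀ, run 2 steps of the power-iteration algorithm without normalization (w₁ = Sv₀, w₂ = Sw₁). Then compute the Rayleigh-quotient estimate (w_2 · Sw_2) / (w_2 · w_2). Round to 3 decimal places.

14.628

w1 = Sv₀ = (9·0 + (-3)·0 + (-3)·1; (-3)·0 + 10·0 + 3·1; (-3)·0 + 3·0 + 8·1) = (-3, 3, 8)
w2 = Sw1 = (9·(-3) + (-3)·3 + (-3)·8; (-3)·(-3) + 10·3 + 3·8; (-3)·(-3) + 3·3 + 8·8) = (-60, 63, 82)
Sw2 = (-975, 1056, 1025)
w2·Sw2 = (-60)·(-975) + 63·1056 + 82·1025 = 209078; w2·w2 = (-60)·(-60) + 63·63 + 82·82 = 14293
λ ≈ 209078/14293 = 14.628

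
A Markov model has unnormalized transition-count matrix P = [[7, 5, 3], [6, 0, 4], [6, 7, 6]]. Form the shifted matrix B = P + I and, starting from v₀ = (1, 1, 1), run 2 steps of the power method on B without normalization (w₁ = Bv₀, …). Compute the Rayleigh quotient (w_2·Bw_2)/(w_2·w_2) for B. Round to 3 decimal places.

μ ≈ 15.737

B = P + I has rows (8, 5, 3); (6, 1, 4); (6, 7, 7)
w1 = Bv₀ = (8·1 + 5·1 + 3·1; 6·1 + 1·1 + 4·1; 6·1 + 7·1 + 7·1) = (16, 11, 20)
w2 = Bw1 = (8·16 + 5·11 + 3·20; 6·16 + 1·11 + 4·20; 6·16 + 7·11 + 7·20) = (243, 187, 313)
Bw2 = (3818, 2897, 4958)
w2·Bw2 = 3021367; w2·w2 = 191987; μ ≈ 3021367/191987 = 15.737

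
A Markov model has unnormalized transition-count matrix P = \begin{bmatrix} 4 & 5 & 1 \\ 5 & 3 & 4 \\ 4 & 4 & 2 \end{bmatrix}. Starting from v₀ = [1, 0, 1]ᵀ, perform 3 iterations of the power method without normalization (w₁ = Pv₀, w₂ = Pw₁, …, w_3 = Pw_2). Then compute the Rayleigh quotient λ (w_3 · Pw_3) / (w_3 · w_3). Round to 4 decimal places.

w1 = Pv₀ = (5, 9, 6)
w2 = Pw1 = (71, 76, 68)
w3 = Pw2 = (732, 855, 724)
Pw3 = (7927, 9121, 7796)
w3·Pw3 = 732·7927 + 855·9121 + 724·7796 = 19245323; w3·w3 = 732·732 + 855·855 + 724·724 = 1791025
λ ≈ 19245323/1791025 = 10.7454

λ ≈ 10.7454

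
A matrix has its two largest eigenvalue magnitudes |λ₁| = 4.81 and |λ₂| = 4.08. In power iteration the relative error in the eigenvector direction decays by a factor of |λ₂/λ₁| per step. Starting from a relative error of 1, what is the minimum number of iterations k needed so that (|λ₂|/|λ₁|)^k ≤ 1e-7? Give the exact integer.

|λ₂/λ₁| = 4.08/4.81 = 0.84823
Need k ≥ ln(1e-7) / ln(0.84823) = -16.1181 / -0.1646 ≈ 97.923
Smallest integer k satisfying the bound: 98

98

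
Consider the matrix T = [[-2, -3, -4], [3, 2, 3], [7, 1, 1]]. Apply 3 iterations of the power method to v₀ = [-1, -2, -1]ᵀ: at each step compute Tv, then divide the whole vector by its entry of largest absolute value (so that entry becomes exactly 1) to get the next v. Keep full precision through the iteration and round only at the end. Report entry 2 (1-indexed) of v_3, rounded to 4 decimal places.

0.8118

Tv0 = (12.00000, -10.00000, -10.00000); divide by 12.00000 → v1 = (1.00000, -0.83333, -0.83333)
Tv1 = (3.83333, -1.16667, 5.33333); divide by 5.33333 → v2 = (0.71875, -0.21875, 1.00000)
Tv2 = (-4.78125, 4.71875, 5.81250); divide by 5.81250 → v3 = (-0.82258, 0.81183, 1.00000)
Requested entry of v3: 302/372 = 0.8118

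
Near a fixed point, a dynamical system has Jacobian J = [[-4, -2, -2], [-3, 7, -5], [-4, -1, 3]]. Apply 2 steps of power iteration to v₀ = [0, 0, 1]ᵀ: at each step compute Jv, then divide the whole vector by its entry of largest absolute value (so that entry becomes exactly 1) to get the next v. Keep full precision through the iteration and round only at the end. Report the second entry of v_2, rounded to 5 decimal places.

1.00000

Jv0 = (-2.000000, -5.000000, 3.000000); divide by -5.000000 → v1 = (0.400000, 1.000000, -0.600000)
Jv1 = (-2.400000, 8.800000, -4.400000); divide by 8.800000 → v2 = (-0.272727, 1.000000, -0.500000)
Requested entry of v2: -44/-44 = 1.00000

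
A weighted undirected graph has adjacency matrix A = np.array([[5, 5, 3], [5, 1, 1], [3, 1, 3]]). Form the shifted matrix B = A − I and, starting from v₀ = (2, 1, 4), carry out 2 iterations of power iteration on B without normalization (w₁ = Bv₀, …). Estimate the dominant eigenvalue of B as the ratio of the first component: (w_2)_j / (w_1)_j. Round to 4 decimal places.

B = A − I has rows (4, 5, 3); (5, 0, 1); (3, 1, 2)
w1 = Bv₀ = (25, 14, 15)
w2 = Bw1 = (215, 140, 119)
Ratio: 215/25 = 8.6000

8.6000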